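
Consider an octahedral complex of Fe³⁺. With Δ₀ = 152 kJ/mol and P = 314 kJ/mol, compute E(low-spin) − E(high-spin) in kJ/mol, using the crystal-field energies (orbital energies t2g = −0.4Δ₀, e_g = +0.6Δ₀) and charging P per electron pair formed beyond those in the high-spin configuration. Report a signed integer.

Fe is in group 8, so Fe³⁺ is d⁵ (8 − 3 = 5).
High-spin d⁵ fills as t2g^3 e_g^2 with CFSE 3(−0.4) + 2(+0.6) = 0.0Δ₀ = 0 kJ/mol.
For low-spin the configuration is t2g^5 e_g^0: orbital energy -2.0 × 152 = -304 kJ/mol, and 2 additional pairs relative to high-spin add 628 kJ/mol, giving 324 kJ/mol.
E(LS) − E(HS) = 324 − (0) = 324 kJ/mol.

324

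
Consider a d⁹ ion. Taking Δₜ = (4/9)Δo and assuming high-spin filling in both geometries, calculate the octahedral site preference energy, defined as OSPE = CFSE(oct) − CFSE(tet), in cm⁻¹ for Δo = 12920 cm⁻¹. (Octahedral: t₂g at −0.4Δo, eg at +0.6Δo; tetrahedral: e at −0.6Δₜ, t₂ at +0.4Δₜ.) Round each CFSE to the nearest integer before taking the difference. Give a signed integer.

-5455

Octahedral high-spin t₂g⁶ eg³: CFSE = -0.6 × 12920 = -7752 cm⁻¹.
Tetrahedral e⁴ t₂⁵ gives -0.4Δₜ = -0.4 × (4/9) × 12920 = -2297 cm⁻¹.
OSPE = CFSE(oct) − CFSE(tet) = -7752 − (-2297) = -5455 cm⁻¹.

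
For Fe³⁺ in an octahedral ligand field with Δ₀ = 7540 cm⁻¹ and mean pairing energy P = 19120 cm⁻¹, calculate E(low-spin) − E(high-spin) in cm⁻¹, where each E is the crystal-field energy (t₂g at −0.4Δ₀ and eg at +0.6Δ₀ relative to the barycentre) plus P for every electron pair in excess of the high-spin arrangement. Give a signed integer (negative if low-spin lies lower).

Group 8 minus oxidation state +3 gives a d⁵ configuration for Fe³⁺.
High-spin d⁵ fills as t₂g³ eg² with CFSE 3(−0.4) + 2(+0.6) = 0.0Δ₀ = 0 cm⁻¹.
For low-spin the configuration is t₂g⁵ eg⁰: orbital energy -2.0 × 7540 = -15080 cm⁻¹, and 2 additional pairs relative to high-spin add 38240 cm⁻¹, giving 23160 cm⁻¹.
E(LS) − E(HS) = 23160 − (0) = 23160 cm⁻¹.

23160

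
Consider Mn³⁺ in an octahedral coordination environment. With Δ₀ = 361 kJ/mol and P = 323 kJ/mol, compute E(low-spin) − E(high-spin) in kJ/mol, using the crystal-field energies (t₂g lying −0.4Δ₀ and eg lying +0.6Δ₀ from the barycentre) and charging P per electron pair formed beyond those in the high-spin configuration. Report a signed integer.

-38

Group 7 minus oxidation state +3 gives a d⁴ configuration for Mn³⁺.
In the high-spin limit (t₂g³ eg¹) the orbital term is -0.6Δ₀ = -217 kJ/mol, with no excess pairing.
Low-spin t₂g⁴ eg⁰ gives -1.6Δ₀ = -578 kJ/mol, but forming 1 extra pair costs 1P = 323 kJ/mol, so E(LS) = -578 + 323 = -255 kJ/mol.
The difference is -255 − (-217) = -38 kJ/mol, so low-spin lies lower.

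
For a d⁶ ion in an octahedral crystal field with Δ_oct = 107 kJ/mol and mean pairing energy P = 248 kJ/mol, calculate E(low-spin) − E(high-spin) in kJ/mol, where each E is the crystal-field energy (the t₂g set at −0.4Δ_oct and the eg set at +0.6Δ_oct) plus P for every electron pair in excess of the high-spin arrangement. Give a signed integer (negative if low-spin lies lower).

High-spin: t₂g⁴ eg², CFSE = -0.4Δ_oct = -43 kJ/mol.
For low-spin the configuration is t₂g⁶ eg⁰: orbital energy -2.4 × 107 = -257 kJ/mol, and 2 additional pairs relative to high-spin add 496 kJ/mol, giving 239 kJ/mol.
Thus E(LS) − E(HS) = 282 kJ/mol.

282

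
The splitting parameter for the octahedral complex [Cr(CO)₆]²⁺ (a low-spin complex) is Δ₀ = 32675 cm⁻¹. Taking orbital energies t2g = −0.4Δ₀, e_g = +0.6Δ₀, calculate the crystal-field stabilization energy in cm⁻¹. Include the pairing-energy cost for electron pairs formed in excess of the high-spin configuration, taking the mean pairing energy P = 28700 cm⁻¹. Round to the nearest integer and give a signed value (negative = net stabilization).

-23580

CO is neutral, so the +2 overall charge sits on Cr: oxidation state +2.
Group 6 minus oxidation state +2 gives a d⁴ configuration for Cr²⁺.
Electron filling gives t2g^4 e_g^0.
CFSE(orbital) = 4×(-0.4Δ₀) + 0×(0.6Δ₀) = -1.6Δ₀; with Δ₀ = 32675 cm⁻¹ that is -52280 cm⁻¹.
High-spin d⁴ would be t2g^3 e_g^1 with 0 pairs; low-spin has 1, so 1 excess pair costs +1P = +28700 cm⁻¹.
Combining: -52280 + 28700 = -23580 cm⁻¹.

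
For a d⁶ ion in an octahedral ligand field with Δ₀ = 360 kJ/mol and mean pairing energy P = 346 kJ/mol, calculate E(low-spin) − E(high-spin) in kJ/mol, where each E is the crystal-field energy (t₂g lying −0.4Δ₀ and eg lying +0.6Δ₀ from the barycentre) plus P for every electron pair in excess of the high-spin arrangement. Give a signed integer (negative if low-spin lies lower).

-28

In the high-spin limit (t₂g⁴ eg²) the orbital term is -0.4Δ₀ = -144 kJ/mol, with no excess pairing.
For low-spin the configuration is t₂g⁶ eg⁰: orbital energy -2.4 × 360 = -864 kJ/mol, and 2 additional pairs relative to high-spin add 692 kJ/mol, giving -172 kJ/mol.
Thus E(LS) − E(HS) = -28 kJ/mol.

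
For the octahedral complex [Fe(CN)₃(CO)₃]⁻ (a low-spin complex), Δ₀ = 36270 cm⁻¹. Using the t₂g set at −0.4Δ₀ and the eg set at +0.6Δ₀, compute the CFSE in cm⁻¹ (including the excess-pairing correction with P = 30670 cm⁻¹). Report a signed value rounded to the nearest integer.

-25708

Ligand charges: 3×(-1) from CN⁻ and 3×(+0) from CO sum to -3; with overall charge -1, Fe is +2.
Fe sits in group 8; removing 2 electrons leaves Fe²⁺ with 8 − 2 = 6 d electrons.
The d⁶ electrons fill as t₂g⁶ eg⁰.
The orbital stabilization is -2.4Δ₀ = -2.4 × 36270 = -87048 cm⁻¹.
Relative to high-spin t₂g⁴ eg² (1 paired), the low-spin configuration has 2 additional pairs, contributing +2 × 30670 = +61340 cm⁻¹.
Net CFSE = -87048 + 61340 = -25708 cm⁻¹.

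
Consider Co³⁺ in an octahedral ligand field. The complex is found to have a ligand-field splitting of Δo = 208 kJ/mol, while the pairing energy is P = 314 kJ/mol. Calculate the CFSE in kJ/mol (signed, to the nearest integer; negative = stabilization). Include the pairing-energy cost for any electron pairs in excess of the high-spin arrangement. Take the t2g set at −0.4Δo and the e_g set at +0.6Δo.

-83

Co³⁺: group 9, so d-count = 9 − 3 = 6.
With Δo < P the complex is high-spin.
Configuration: t2g^4 e_g^2.
Orbital CFSE = -0.4Δo = -0.4 × 208 = -83 kJ/mol.
High-spin has no excess pairs, so no pairing correction applies.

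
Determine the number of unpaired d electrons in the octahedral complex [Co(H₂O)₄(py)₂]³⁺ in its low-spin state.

0

Ligand charges: 4×(+0) from H₂O and 2×(+0) from py sum to +0; with overall charge +3, Co is +3.
Co³⁺: group 9, so d-count = 9 − 3 = 6.
Configuration: t₂g⁶ eg⁰, giving 0 unpaired electrons.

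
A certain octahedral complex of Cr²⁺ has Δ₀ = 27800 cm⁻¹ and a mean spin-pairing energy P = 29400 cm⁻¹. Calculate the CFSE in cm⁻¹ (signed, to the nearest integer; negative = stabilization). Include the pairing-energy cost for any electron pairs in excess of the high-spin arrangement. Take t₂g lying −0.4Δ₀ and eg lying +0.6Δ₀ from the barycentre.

-16680

Group 6 minus oxidation state +2 gives a d⁴ configuration for Cr²⁺.
Δ₀ < P, so pairing is avoided: the ground state is high-spin.
That gives t₂g³ eg¹.
Orbital CFSE = -0.6Δ₀ = -0.6 × 27800 = -16680 cm⁻¹.
High-spin has no excess pairs, so no pairing correction applies.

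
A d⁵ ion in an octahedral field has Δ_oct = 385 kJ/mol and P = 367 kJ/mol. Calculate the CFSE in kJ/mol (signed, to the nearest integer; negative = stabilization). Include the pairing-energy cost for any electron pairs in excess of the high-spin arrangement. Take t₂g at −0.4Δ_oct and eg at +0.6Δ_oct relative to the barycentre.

Here Δ_oct > P (385 > 367), so the low-spin state is favoured.
Filling d⁵ accordingly: t₂g⁵ eg⁰.
Orbital CFSE = -2.0Δ_oct = -2.0 × 385 = -770 kJ/mol.
Excess pairs vs high-spin: 2 − 0 = 2; pairing cost = +734 kJ/mol.
Net CFSE = -770 + 734 = -36 kJ/mol.

-36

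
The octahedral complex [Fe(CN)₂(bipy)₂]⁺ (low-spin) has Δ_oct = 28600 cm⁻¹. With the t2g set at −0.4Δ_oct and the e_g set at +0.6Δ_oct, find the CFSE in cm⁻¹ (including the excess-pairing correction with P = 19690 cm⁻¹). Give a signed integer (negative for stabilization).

-17820

Ligand charges: 2×(-1) from CN⁻ and 2×(+0) from bipy sum to -2; with overall charge +1, Fe is +3.
Fe³⁺: group 8, so d-count = 8 − 3 = 5.
Electron filling gives t2g^5 e_g^0.
The orbital stabilization is -2.0Δ_oct = -2.0 × 28600 = -57200 cm⁻¹.
Pairing penalty: 2 pairs vs 0 in the high-spin reference → 2 extra × P = 39380 cm⁻¹.
Net CFSE = -57200 + 39380 = -17820 cm⁻¹.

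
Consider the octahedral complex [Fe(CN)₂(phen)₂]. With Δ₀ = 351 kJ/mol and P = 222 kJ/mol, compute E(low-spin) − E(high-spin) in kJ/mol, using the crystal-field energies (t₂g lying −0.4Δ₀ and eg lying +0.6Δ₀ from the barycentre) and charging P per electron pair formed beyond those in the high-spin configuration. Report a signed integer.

Ligand charges: 2×(-1) from CN⁻ and 2×(+0) from phen sum to -2; with overall charge +0, Fe is +2.
Fe sits in group 8; removing 2 electrons leaves Fe²⁺ with 8 − 2 = 6 d electrons.
High-spin d⁶ fills as t₂g⁴ eg² with CFSE 4(−0.4) + 2(+0.6) = -0.4Δ₀ = -140 kJ/mol.
Low-spin: t₂g⁶ eg⁰, orbital CFSE = -2.4Δ₀ = -842 kJ/mol; plus 2 excess pairs × P = +444 kJ/mol; total -398 kJ/mol.
E(LS) − E(HS) = -398 − (-140) = -258 kJ/mol.

-258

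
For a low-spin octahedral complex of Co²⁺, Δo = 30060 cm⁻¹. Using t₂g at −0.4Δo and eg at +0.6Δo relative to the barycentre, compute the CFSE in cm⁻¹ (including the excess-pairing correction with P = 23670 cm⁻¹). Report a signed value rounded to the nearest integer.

Co is in group 9, so Co²⁺ is d⁷ (9 − 2 = 7).
Electron filling gives t₂g⁶ eg¹.
The orbital stabilization is -1.8Δo = -1.8 × 30060 = -54108 cm⁻¹.
High-spin d⁷ would be t₂g⁵ eg² with 2 pairs; low-spin has 3, so 1 excess pair costs +1P = +23670 cm⁻¹.
Combining: -54108 + 23670 = -30438 cm⁻¹.

-30438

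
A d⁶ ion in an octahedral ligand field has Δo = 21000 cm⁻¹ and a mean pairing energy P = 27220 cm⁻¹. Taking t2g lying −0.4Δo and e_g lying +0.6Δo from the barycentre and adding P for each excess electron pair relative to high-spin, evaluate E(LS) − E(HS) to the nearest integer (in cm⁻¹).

12440

In the high-spin limit (t2g^4 e_g^2) the orbital term is -0.4Δo = -8400 cm⁻¹, with no excess pairing.
For low-spin the configuration is t2g^6 e_g^0: orbital energy -2.4 × 21000 = -50400 cm⁻¹, and 2 additional pairs relative to high-spin add 54440 cm⁻¹, giving 4040 cm⁻¹.
E(LS) − E(HS) = 4040 − (-8400) = 12440 cm⁻¹.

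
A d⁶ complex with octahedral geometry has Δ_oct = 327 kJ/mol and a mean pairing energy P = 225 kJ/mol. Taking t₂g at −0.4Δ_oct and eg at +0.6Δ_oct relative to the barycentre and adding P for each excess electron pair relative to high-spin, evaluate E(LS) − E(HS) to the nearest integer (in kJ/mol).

-204

In the high-spin limit (t₂g⁴ eg²) the orbital term is -0.4Δ_oct = -131 kJ/mol, with no excess pairing.
Low-spin: t₂g⁶ eg⁰, orbital CFSE = -2.4Δ_oct = -785 kJ/mol; plus 2 excess pairs × P = +450 kJ/mol; total -335 kJ/mol.
The difference is -335 − (-131) = -204 kJ/mol, so low-spin lies lower.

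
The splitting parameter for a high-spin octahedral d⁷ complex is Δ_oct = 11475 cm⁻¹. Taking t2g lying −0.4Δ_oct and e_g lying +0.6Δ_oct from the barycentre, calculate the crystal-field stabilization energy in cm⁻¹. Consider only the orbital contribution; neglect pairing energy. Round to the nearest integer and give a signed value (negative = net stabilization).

The d⁷ electrons fill as t2g^5 e_g^2.
The orbital stabilization is -0.8Δ_oct = -0.8 × 11475 = -9180 cm⁻¹.

-9180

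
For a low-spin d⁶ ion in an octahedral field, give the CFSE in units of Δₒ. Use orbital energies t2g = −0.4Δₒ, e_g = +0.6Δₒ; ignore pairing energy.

Configuration: t2g^6 e_g^0.
CFSE = 6(-0.4Δₒ) + 0(0.6Δₒ) = -2.4Δₒ + 0.0Δₒ = -2.4Δₒ.

-2.4 Δₒ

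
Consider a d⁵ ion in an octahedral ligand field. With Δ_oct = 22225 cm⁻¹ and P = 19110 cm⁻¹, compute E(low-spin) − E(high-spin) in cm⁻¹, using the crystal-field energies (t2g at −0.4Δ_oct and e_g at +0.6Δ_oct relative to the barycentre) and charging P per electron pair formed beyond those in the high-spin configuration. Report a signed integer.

In the high-spin limit (t2g^3 e_g^2) the orbital term is 0.0Δ_oct = 0 cm⁻¹, with no excess pairing.
Low-spin: t2g^5 e_g^0, orbital CFSE = -2.0Δ_oct = -44450 cm⁻¹; plus 2 excess pairs × P = +38220 cm⁻¹; total -6230 cm⁻¹.
Thus E(LS) − E(HS) = -6230 cm⁻¹.

-6230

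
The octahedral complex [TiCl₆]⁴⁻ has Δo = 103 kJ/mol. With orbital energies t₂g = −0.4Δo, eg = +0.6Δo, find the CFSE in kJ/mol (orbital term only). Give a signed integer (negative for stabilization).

Each Cl⁻ contributes -1; 6 × (-1) = -6. With overall charge -4, Ti is in the +2 oxidation state.
Ti sits in group 4; removing 2 electrons leaves Ti²⁺ with 4 − 2 = 2 d electrons.
Configuration: t₂g² eg⁰.
Orbital CFSE = 2(-0.4) + 0(0.6) = -0.8Δo = -0.8 × 103 = -82 kJ/mol.

-82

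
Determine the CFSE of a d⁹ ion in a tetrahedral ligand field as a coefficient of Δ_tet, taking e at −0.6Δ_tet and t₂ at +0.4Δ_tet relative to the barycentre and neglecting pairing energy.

Tetrahedral fields are weak (Δₜ ≈ 4/9 Δₒ), so electrons fill high-spin.
Configuration: e⁴ t₂⁵.
CFSE = 4(-0.6Δ_tet) + 5(0.4Δ_tet) = -2.4Δ_tet + 2.0Δ_tet = -0.4Δ_tet.

-0.4 Δ_tet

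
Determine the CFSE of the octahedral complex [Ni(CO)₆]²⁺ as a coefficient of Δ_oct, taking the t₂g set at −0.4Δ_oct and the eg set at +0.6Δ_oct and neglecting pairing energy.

CO is neutral, so the +2 overall charge sits on Ni: oxidation state +2.
Ni is in group 10, so Ni²⁺ is d⁸ (10 − 2 = 8).
Configuration: t₂g⁶ eg².
CFSE = 6(-0.4Δ_oct) + 2(0.6Δ_oct) = -2.4Δ_oct + 1.2Δ_oct = -1.2Δ_oct.

-1.2 Δ_oct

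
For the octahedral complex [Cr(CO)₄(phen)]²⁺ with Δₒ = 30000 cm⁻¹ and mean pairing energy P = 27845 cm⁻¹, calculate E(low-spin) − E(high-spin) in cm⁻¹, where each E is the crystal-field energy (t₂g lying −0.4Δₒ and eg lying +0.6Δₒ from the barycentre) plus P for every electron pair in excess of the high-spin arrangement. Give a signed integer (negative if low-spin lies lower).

-2155

Ligand charges: 4×(+0) from CO and 1×(+0) from phen sum to +0; with overall charge +2, Cr is +2.
Cr²⁺: group 6, so d-count = 6 − 2 = 4.
High-spin: t₂g³ eg¹, CFSE = -0.6Δₒ = -18000 cm⁻¹.
Low-spin t₂g⁴ eg⁰ gives -1.6Δₒ = -48000 cm⁻¹, but forming 1 extra pair costs 1P = 27845 cm⁻¹, so E(LS) = -48000 + 27845 = -20155 cm⁻¹.
The difference is -20155 − (-18000) = -2155 cm⁻¹, so low-spin lies lower.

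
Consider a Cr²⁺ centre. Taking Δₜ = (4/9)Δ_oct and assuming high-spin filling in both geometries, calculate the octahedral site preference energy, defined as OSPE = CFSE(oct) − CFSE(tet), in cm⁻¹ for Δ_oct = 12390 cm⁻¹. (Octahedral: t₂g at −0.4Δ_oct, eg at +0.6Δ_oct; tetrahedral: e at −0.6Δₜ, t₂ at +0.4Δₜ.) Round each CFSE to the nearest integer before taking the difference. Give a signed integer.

-5231

Cr is in group 6, so Cr²⁺ is d⁴ (6 − 2 = 4).
Octahedral high-spin t₂g³ eg¹: CFSE = -0.6 × 12390 = -7434 cm⁻¹.
In a tetrahedral site the filling is e² t₂²: CFSE(tet) = -0.4Δₜ = -0.4 × (4/9)(12390) = -2203 cm⁻¹.
OSPE = CFSE(oct) − CFSE(tet) = -7434 − (-2203) = -5231 cm⁻¹.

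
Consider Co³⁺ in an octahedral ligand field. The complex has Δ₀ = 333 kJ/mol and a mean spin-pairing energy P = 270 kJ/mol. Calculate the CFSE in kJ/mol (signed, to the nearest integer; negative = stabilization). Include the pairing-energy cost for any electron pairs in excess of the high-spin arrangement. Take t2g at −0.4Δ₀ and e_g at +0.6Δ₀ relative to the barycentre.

-259

Co³⁺: group 9, so d-count = 9 − 3 = 6.
With Δ₀ > P the complex is low-spin.
Configuration: t2g^6 e_g^0.
Orbital CFSE = -2.4Δ₀ = -2.4 × 333 = -799 kJ/mol.
Excess pairs vs high-spin: 3 − 1 = 2; pairing cost = +540 kJ/mol.
Net CFSE = -799 + 540 = -259 kJ/mol.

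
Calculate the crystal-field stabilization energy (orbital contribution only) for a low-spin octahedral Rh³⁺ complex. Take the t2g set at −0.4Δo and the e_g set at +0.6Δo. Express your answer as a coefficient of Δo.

-2.4 Δo

Rh is in group 9, so Rh³⁺ is d⁶ (9 − 3 = 6).
Configuration: t2g^6 e_g^0.
CFSE = 6(-0.4Δo) + 0(0.6Δo) = -2.4Δo + 0.0Δo = -2.4Δo.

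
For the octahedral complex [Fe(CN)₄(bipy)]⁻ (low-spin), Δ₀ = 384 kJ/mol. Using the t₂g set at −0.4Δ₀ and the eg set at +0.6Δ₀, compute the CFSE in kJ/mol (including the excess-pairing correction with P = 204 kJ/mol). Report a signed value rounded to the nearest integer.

-360

Ligand charges: 4×(-1) from CN⁻ and 1×(+0) from bipy sum to -4; with overall charge -1, Fe is +3.
Fe sits in group 8; removing 3 electrons leaves Fe³⁺ with 8 − 3 = 5 d electrons.
The d⁵ electrons fill as t₂g⁵ eg⁰.
CFSE(orbital) = 5×(-0.4Δ₀) + 0×(0.6Δ₀) = -2.0Δ₀; with Δ₀ = 384 kJ/mol that is -768 kJ/mol.
Pairing penalty: 2 pairs vs 0 in the high-spin reference → 2 extra × P = 408 kJ/mol.
Net CFSE = -768 + 408 = -360 kJ/mol.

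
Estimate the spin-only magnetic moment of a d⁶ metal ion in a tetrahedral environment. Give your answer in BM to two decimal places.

4.90 BM

Tetrahedral fields are weak (Δₜ ≈ 4/9 Δₒ), so electrons fill high-spin.
Configuration: e³ t₂³ → 4 unpaired electrons.
μ(spin-only) = √[4(4+2)] = √24 ≈ 4.90 BM.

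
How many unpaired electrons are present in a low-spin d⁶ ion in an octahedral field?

Configuration: t₂g⁶ eg⁰, giving 0 unpaired electrons.

0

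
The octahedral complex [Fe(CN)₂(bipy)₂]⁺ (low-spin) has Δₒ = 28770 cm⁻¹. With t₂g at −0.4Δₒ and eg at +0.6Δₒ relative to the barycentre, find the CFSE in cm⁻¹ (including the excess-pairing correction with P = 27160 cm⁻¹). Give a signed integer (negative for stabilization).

Ligand charges: 2×(-1) from CN⁻ and 2×(+0) from bipy sum to -2; with overall charge +1, Fe is +3.
Group 8 minus oxidation state +3 gives a d⁵ configuration for Fe³⁺.
Electron filling gives t₂g⁵ eg⁰.
The orbital stabilization is -2.0Δₒ = -2.0 × 28770 = -57540 cm⁻¹.
High-spin d⁵ would be t₂g³ eg² with 0 pairs; low-spin has 2, so 2 excess pairs cost +2P = +54320 cm⁻¹.
Net CFSE = -57540 + 54320 = -3220 cm⁻¹.

-3220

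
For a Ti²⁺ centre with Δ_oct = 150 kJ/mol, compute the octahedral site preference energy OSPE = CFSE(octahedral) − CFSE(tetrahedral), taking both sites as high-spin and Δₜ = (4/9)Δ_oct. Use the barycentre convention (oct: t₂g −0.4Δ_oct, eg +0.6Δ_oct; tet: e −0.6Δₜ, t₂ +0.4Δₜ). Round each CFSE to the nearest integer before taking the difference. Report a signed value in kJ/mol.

Group 4 minus oxidation state +2 gives a d² configuration for Ti²⁺.
Octahedral (high-spin): t2g^2 e_g^0, CFSE = 2(−0.4) + 0(+0.6) = -0.8Δ_oct = -0.8 × 150 = -120 kJ/mol.
In a tetrahedral site the filling is e^2 t2^0: CFSE(tet) = -1.2Δₜ = -1.2 × (4/9)(150) = -80 kJ/mol.
OSPE = -120 − (-80) = -40 kJ/mol.

-40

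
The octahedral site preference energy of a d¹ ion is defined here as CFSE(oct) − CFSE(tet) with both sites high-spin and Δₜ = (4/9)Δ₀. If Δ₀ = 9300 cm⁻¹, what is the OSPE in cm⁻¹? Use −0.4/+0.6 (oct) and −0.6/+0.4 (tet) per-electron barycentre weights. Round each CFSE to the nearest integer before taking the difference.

Octahedral (high-spin): t₂g¹ eg⁰, CFSE = 1(−0.4) + 0(+0.6) = -0.4Δ₀ = -0.4 × 9300 = -3720 cm⁻¹.
Tetrahedral: e¹ t₂⁰, CFSE = 1(−0.6) + 0(+0.4) = -0.6Δₜ = -0.6 × (4/9) × 9300 = -2480 cm⁻¹.
OSPE = CFSE(oct) − CFSE(tet) = -3720 − (-2480) = -1240 cm⁻¹.

-1240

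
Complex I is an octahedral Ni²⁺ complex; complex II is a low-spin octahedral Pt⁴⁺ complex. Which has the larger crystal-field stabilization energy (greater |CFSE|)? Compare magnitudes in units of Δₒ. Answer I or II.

II

I: Group 10 minus oxidation state +2 gives a d⁸ configuration for Ni²⁺; For octahedral d⁸ the high- and low-spin configurations coincide; t₂g⁶ eg², CFSE = -1.2Δₒ.
II: Pt is in group 10, so Pt⁴⁺ is d⁶ (10 − 4 = 6); t2g^6 e_g^0, CFSE = -2.4Δₒ.
So II has the larger |CFSE|.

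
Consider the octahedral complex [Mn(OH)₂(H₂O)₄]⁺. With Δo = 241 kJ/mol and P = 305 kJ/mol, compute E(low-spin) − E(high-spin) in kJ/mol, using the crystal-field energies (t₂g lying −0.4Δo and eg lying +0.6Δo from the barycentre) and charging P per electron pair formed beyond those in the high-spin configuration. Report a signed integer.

Ligand charges: 2×(-1) from OH⁻ and 4×(+0) from H₂O sum to -2; with overall charge +1, Mn is +3.
Mn³⁺: group 7, so d-count = 7 − 3 = 4.
In the high-spin limit (t₂g³ eg¹) the orbital term is -0.6Δo = -145 kJ/mol, with no excess pairing.
Low-spin t₂g⁴ eg⁰ gives -1.6Δo = -386 kJ/mol, but forming 1 extra pair costs 1P = 305 kJ/mol, so E(LS) = -386 + 305 = -81 kJ/mol.
E(LS) − E(HS) = -81 − (-145) = 64 kJ/mol.

64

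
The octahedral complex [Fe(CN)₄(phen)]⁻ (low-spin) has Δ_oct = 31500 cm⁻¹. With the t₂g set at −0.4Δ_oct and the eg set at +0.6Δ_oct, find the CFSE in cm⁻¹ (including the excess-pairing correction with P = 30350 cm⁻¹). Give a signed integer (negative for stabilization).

Ligand charges: 4×(-1) from CN⁻ and 1×(+0) from phen sum to -4; with overall charge -1, Fe is +3.
Fe³⁺: group 8, so d-count = 8 − 3 = 5.
Configuration: t₂g⁵ eg⁰.
Orbital CFSE = 5(-0.4) + 0(0.6) = -2.0Δ_oct = -2.0 × 31500 = -63000 cm⁻¹.
High-spin d⁵ would be t₂g³ eg² with 0 pairs; low-spin has 2, so 2 excess pairs cost +2P = +60700 cm⁻¹.
Overall CFSE = -63000 + 60700 = -2300 cm⁻¹.

-2300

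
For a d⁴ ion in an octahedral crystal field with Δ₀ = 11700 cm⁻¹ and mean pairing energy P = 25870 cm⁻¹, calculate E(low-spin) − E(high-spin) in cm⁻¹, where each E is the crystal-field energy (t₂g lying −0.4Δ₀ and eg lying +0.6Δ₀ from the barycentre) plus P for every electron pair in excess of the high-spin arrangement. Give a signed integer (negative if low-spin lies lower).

14170

High-spin: t₂g³ eg¹, CFSE = -0.6Δ₀ = -7020 cm⁻¹.
Low-spin: t₂g⁴ eg⁰, orbital CFSE = -1.6Δ₀ = -18720 cm⁻¹; plus 1 excess pair × P = +25870 cm⁻¹; total 7150 cm⁻¹.
E(LS) − E(HS) = 7150 − (-7020) = 14170 cm⁻¹.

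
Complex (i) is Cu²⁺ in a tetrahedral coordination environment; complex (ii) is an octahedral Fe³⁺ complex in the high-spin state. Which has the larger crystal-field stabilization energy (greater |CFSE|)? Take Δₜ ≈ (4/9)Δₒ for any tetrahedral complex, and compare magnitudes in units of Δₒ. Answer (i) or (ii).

(i)

(i): Group 11 minus oxidation state +2 gives a d⁹ configuration for Cu²⁺; With tetrahedral geometry the complex is necessarily high-spin; e⁴ t₂⁵, CFSE = -0.4Δₜ ≈ -0.18Δₒ.
(ii): Fe³⁺: group 8, so d-count = 8 − 3 = 5; t₂g³ eg², CFSE = 0.0Δₒ.
So (i) has the larger |CFSE|.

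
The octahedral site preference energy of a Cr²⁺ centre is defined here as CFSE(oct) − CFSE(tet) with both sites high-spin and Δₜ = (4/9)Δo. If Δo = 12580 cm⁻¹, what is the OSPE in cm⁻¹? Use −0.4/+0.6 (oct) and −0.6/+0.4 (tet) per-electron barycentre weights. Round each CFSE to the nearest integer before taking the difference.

-5312

Group 6 minus oxidation state +2 gives a d⁴ configuration for Cr²⁺.
In an octahedral site d⁴ (HS) is t₂g³ eg¹, giving CFSE(oct) = -0.6Δo = -7548 cm⁻¹.
Tetrahedral e² t₂² gives -0.4Δₜ = -0.4 × (4/9) × 12580 = -2236 cm⁻¹.
OSPE = -7548 − (-2236) = -5312 cm⁻¹.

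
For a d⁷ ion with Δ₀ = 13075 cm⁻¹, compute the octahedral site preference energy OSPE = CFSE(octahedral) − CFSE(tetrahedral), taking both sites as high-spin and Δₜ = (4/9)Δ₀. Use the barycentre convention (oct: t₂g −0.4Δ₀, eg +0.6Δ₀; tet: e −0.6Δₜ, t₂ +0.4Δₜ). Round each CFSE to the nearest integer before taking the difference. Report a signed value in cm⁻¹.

-3487

In an octahedral site d⁷ (HS) is t2g^5 e_g^2, giving CFSE(oct) = -0.8Δ₀ = -10460 cm⁻¹.
In a tetrahedral site the filling is e^4 t2^3: CFSE(tet) = -1.2Δₜ = -1.2 × (4/9)(13075) = -6973 cm⁻¹.
Subtracting, OSPE = -10460 − (-6973) = -3487 cm⁻¹.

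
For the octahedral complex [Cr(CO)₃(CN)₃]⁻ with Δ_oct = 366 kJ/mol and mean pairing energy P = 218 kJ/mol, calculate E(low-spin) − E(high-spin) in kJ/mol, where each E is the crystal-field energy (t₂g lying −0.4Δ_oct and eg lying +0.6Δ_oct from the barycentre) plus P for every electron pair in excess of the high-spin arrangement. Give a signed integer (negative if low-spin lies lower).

-148

Ligand charges: 3×(+0) from CO and 3×(-1) from CN⁻ sum to -3; with overall charge -1, Cr is +2.
Cr sits in group 6; removing 2 electrons leaves Cr²⁺ with 6 − 2 = 4 d electrons.
In the high-spin limit (t₂g³ eg¹) the orbital term is -0.6Δ_oct = -220 kJ/mol, with no excess pairing.
Low-spin t₂g⁴ eg⁰ gives -1.6Δ_oct = -586 kJ/mol, but forming 1 extra pair costs 1P = 218 kJ/mol, so E(LS) = -586 + 218 = -368 kJ/mol.
The difference is -368 − (-220) = -148 kJ/mol, so low-spin lies lower.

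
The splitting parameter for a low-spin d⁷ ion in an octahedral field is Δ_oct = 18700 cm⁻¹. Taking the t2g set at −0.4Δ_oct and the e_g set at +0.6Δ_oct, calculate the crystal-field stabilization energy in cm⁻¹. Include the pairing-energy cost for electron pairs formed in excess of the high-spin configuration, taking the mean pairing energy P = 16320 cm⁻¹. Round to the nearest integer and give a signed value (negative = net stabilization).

Electron filling gives t2g^6 e_g^1.
The orbital stabilization is -1.8Δ_oct = -1.8 × 18700 = -33660 cm⁻¹.
Pairing penalty: 3 pairs vs 2 in the high-spin reference → 1 extra × P = 16320 cm⁻¹.
Combining: -33660 + 16320 = -17340 cm⁻¹.

-17340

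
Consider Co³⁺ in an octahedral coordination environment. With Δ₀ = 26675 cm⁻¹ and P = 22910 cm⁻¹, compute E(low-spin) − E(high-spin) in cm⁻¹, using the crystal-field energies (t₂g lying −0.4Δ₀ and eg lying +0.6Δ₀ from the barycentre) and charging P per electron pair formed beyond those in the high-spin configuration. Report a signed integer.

Group 9 minus oxidation state +3 gives a d⁶ configuration for Co³⁺.
High-spin: t₂g⁴ eg², CFSE = -0.4Δ₀ = -10670 cm⁻¹.
Low-spin t₂g⁶ eg⁰ gives -2.4Δ₀ = -64020 cm⁻¹, but forming 2 extra pairs costs 2P = 45820 cm⁻¹, so E(LS) = -64020 + 45820 = -18200 cm⁻¹.
Thus E(LS) − E(HS) = -7530 cm⁻¹.

-7530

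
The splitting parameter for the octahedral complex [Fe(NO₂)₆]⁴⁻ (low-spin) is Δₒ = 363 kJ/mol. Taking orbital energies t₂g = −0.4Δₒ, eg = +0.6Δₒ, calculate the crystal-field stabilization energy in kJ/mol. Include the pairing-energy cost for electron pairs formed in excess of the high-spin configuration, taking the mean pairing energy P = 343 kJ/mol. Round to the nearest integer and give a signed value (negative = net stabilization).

Each NO₂⁻ contributes -1; 6 × (-1) = -6. With overall charge -4, Fe is in the +2 oxidation state.
Fe is in group 8, so Fe²⁺ is d⁶ (8 − 2 = 6).
The d⁶ electrons fill as t₂g⁶ eg⁰.
CFSE(orbital) = 6×(-0.4Δₒ) + 0×(0.6Δₒ) = -2.4Δₒ; with Δₒ = 363 kJ/mol that is -871 kJ/mol.
Pairing penalty: 3 pairs vs 1 in the high-spin reference → 2 extra × P = 686 kJ/mol.
Combining: -871 + 686 = -185 kJ/mol.

-185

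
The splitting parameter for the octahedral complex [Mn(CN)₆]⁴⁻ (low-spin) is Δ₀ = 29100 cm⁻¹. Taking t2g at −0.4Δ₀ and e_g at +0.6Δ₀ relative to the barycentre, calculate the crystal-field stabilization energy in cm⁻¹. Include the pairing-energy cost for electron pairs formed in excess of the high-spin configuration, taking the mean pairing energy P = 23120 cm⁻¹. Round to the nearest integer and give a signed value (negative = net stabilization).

-11960

Each CN⁻ contributes -1; 6 × (-1) = -6. With overall charge -4, Mn is in the +2 oxidation state.
Group 7 minus oxidation state +2 gives a d⁵ configuration for Mn²⁺.
Electron filling gives t2g^5 e_g^0.
Orbital CFSE = 5(-0.4) + 0(0.6) = -2.0Δ₀ = -2.0 × 29100 = -58200 cm⁻¹.
Pairing penalty: 2 pairs vs 0 in the high-spin reference → 2 extra × P = 46240 cm⁻¹.
Net CFSE = -58200 + 46240 = -11960 cm⁻¹.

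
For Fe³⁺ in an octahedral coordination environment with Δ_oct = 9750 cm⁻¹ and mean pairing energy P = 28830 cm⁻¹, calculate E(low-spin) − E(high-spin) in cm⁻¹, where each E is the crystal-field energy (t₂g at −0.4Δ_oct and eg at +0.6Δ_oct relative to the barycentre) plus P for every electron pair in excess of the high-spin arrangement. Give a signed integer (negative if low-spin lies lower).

38160

Group 8 minus oxidation state +3 gives a d⁵ configuration for Fe³⁺.
High-spin: t₂g³ eg², CFSE = 0.0Δ_oct = 0 cm⁻¹.
For low-spin the configuration is t₂g⁵ eg⁰: orbital energy -2.0 × 9750 = -19500 cm⁻¹, and 2 additional pairs relative to high-spin add 57660 cm⁻¹, giving 38160 cm⁻¹.
The difference is 38160 − (0) = 38160 cm⁻¹, so high-spin lies lower.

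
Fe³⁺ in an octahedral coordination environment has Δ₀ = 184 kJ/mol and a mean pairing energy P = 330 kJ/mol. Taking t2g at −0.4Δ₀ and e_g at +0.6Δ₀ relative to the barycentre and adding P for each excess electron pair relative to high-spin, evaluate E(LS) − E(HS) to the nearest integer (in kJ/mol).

Fe is in group 8, so Fe³⁺ is d⁵ (8 − 3 = 5).
High-spin d⁵ fills as t2g^3 e_g^2 with CFSE 3(−0.4) + 2(+0.6) = 0.0Δ₀ = 0 kJ/mol.
Low-spin t2g^5 e_g^0 gives -2.0Δ₀ = -368 kJ/mol, but forming 2 extra pairs costs 2P = 660 kJ/mol, so E(LS) = -368 + 660 = 292 kJ/mol.
E(LS) − E(HS) = 292 − (0) = 292 kJ/mol.

292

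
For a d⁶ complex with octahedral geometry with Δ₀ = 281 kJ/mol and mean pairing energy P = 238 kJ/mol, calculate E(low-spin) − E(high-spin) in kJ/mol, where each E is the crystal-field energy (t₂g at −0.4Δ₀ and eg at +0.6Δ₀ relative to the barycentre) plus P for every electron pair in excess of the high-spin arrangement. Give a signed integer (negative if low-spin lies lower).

In the high-spin limit (t₂g⁴ eg²) the orbital term is -0.4Δ₀ = -112 kJ/mol, with no excess pairing.
Low-spin t₂g⁶ eg⁰ gives -2.4Δ₀ = -674 kJ/mol, but forming 2 extra pairs costs 2P = 476 kJ/mol, so E(LS) = -674 + 476 = -198 kJ/mol.
The difference is -198 − (-112) = -86 kJ/mol, so low-spin lies lower.

-86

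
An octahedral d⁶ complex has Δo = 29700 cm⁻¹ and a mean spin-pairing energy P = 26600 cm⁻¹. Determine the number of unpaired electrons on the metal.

0

Here Δo > P (29700 > 26600), so the low-spin state is favoured.
That gives t₂g⁶ eg⁰.
Unpaired electrons: 0.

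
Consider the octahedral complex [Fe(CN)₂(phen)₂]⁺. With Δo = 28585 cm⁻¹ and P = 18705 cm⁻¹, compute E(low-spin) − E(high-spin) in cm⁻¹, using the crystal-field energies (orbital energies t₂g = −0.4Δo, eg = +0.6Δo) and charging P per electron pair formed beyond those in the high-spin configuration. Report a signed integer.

-19760

Ligand charges: 2×(-1) from CN⁻ and 2×(+0) from phen sum to -2; with overall charge +1, Fe is +3.
Fe is in group 8, so Fe³⁺ is d⁵ (8 − 3 = 5).
In the high-spin limit (t₂g³ eg²) the orbital term is 0.0Δo = 0 cm⁻¹, with no excess pairing.
For low-spin the configuration is t₂g⁵ eg⁰: orbital energy -2.0 × 28585 = -57170 cm⁻¹, and 2 additional pairs relative to high-spin add 37410 cm⁻¹, giving -19760 cm⁻¹.
The difference is -19760 − (0) = -19760 cm⁻¹, so low-spin lies lower.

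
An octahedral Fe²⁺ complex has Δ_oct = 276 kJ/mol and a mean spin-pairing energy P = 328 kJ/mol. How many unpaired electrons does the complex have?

4

Fe sits in group 8; removing 2 electrons leaves Fe²⁺ with 8 − 2 = 6 d electrons.
Δ_oct < P, so pairing is avoided: the ground state is high-spin.
Configuration: t2g^4 e_g^2.
Unpaired electrons: 4.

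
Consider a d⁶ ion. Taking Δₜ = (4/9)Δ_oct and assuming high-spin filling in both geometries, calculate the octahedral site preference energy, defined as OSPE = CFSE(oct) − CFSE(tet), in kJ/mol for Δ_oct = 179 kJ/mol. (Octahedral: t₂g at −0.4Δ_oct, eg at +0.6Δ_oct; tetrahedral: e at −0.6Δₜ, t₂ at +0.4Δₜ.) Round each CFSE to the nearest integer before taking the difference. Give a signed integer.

Octahedral high-spin t₂g⁴ eg²: CFSE = -0.4 × 179 = -72 kJ/mol.
Tetrahedral e³ t₂³ gives -0.6Δₜ = -0.6 × (4/9) × 179 = -48 kJ/mol.
OSPE = CFSE(oct) − CFSE(tet) = -72 − (-48) = -24 kJ/mol.

-24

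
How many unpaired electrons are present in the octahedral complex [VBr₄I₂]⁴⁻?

Ligand charges: 4×(-1) from Br⁻ and 2×(-1) from I⁻ sum to -6; with overall charge -4, V is +2.
Group 5 minus oxidation state +2 gives a d³ configuration for V²⁺.
Configuration: t2g^3 e_g^0, giving 3 unpaired electrons.

3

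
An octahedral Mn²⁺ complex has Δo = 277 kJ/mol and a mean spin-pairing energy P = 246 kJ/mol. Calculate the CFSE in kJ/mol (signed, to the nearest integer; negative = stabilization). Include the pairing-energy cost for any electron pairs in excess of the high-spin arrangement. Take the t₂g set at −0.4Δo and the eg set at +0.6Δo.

-62

Mn²⁺: group 7, so d-count = 7 − 2 = 5.
Here Δo > P (277 > 246), so the low-spin state is favoured.
Configuration: t₂g⁵ eg⁰.
Orbital CFSE = -2.0Δo = -2.0 × 277 = -554 kJ/mol.
Excess pairs vs high-spin: 2 − 0 = 2; pairing cost = +492 kJ/mol.
Net CFSE = -554 + 492 = -62 kJ/mol.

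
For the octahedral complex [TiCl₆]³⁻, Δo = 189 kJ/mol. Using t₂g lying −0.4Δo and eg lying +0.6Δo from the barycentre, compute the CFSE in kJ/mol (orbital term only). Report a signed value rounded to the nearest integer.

Each Cl⁻ contributes -1; 6 × (-1) = -6. With overall charge -3, Ti is in the +3 oxidation state.
Ti is in group 4, so Ti³⁺ is d¹ (4 − 3 = 1).
Configuration: t₂g¹ eg⁰.
Orbital CFSE = 1(-0.4) + 0(0.6) = -0.4Δo = -0.4 × 189 = -76 kJ/mol.

-76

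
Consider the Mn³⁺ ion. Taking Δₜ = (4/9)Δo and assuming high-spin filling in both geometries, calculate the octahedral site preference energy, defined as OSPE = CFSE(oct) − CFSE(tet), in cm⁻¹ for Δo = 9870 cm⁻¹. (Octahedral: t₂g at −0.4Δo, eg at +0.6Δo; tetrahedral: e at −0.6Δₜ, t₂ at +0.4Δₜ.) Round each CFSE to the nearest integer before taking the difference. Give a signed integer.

-4167

Mn³⁺: group 7, so d-count = 7 − 3 = 4.
In an octahedral site d⁴ (HS) is t₂g³ eg¹, giving CFSE(oct) = -0.6Δo = -5922 cm⁻¹.
Tetrahedral e² t₂² gives -0.4Δₜ = -0.4 × (4/9) × 9870 = -1755 cm⁻¹.
OSPE = -5922 − (-1755) = -4167 cm⁻¹.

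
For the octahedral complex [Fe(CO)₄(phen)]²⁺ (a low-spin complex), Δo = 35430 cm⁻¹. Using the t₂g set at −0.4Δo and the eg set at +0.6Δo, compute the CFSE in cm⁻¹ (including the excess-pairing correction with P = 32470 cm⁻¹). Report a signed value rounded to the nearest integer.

Ligand charges: 4×(+0) from CO and 1×(+0) from phen sum to +0; with overall charge +2, Fe is +2.
Fe²⁺: group 8, so d-count = 8 − 2 = 6.
Electron filling gives t₂g⁶ eg⁰.
CFSE(orbital) = 6×(-0.4Δo) + 0×(0.6Δo) = -2.4Δo; with Δo = 35430 cm⁻¹ that is -85032 cm⁻¹.
High-spin d⁶ would be t₂g⁴ eg² with 1 pair; low-spin has 3, so 2 excess pairs cost +2P = +64940 cm⁻¹.
Overall CFSE = -85032 + 64940 = -20092 cm⁻¹.

-20092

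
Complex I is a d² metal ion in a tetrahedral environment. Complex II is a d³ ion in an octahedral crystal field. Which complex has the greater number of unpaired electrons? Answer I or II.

I: With tetrahedral geometry the complex is necessarily high-spin; e^2 t2^0 → 2 unpaired.
II: t2g^3 e_g^0 → 3 unpaired.
So II has more unpaired electrons.

II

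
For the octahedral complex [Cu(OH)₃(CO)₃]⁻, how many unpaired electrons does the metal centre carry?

Ligand charges: 3×(-1) from OH⁻ and 3×(+0) from CO sum to -3; with overall charge -1, Cu is +2.
Group 11 minus oxidation state +2 gives a d⁹ configuration for Cu²⁺.
Configuration: t₂g⁶ eg³, giving 1 unpaired electron.

1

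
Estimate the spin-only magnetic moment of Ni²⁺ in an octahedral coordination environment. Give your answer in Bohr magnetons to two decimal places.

Group 10 minus oxidation state +2 gives a d⁸ configuration for Ni²⁺.
For octahedral d⁸ the high- and low-spin configurations coincide.
Configuration: t₂g⁶ eg² → 2 unpaired electrons.
μ(spin-only) = √[2(2+2)] = √8 ≈ 2.83 Bohr magnetons.

2.83 Bohr magnetons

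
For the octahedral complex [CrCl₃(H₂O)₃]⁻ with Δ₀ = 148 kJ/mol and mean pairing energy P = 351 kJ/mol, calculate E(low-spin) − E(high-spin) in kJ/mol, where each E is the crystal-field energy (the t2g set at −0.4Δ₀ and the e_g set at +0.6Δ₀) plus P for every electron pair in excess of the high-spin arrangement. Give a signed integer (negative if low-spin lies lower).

Ligand charges: 3×(-1) from Cl⁻ and 3×(+0) from H₂O sum to -3; with overall charge -1, Cr is +2.
Cr²⁺: group 6, so d-count = 6 − 2 = 4.
In the high-spin limit (t2g^3 e_g^1) the orbital term is -0.6Δ₀ = -89 kJ/mol, with no excess pairing.
Low-spin t2g^4 e_g^0 gives -1.6Δ₀ = -237 kJ/mol, but forming 1 extra pair costs 1P = 351 kJ/mol, so E(LS) = -237 + 351 = 114 kJ/mol.
Thus E(LS) − E(HS) = 203 kJ/mol.

203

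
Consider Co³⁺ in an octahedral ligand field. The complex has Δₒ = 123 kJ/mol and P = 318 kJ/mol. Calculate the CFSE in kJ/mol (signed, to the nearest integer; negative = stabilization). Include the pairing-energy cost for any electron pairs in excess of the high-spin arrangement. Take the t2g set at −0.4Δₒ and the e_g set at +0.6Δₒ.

-49

Group 9 minus oxidation state +3 gives a d⁶ configuration for Co³⁺.
With Δₒ < P the complex is high-spin.
Configuration: t2g^4 e_g^2.
Orbital CFSE = -0.4Δₒ = -0.4 × 123 = -49 kJ/mol.
High-spin has no excess pairs, so no pairing correction applies.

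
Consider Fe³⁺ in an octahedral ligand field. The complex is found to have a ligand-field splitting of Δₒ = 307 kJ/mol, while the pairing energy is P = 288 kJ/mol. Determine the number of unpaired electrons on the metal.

1

Group 8 minus oxidation state +3 gives a d⁵ configuration for Fe³⁺.
Here Δₒ > P (307 > 288), so the low-spin state is favoured.
That gives t2g^5 e_g^0.
Unpaired electrons: 1.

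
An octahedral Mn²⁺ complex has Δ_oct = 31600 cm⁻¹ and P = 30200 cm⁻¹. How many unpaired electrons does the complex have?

1

Mn sits in group 7; removing 2 electrons leaves Mn²⁺ with 7 − 2 = 5 d electrons.
Δ_oct > P, so pairing is preferred: the ground state is low-spin.
That gives t2g^5 e_g^0.
Unpaired electrons: 1.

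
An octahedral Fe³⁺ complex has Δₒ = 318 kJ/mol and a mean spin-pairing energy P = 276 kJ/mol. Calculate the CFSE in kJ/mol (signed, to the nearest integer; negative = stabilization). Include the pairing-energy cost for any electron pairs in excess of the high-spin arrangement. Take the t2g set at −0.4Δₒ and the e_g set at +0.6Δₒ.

Fe³⁺: group 8, so d-count = 8 − 3 = 5.
With Δₒ > P the complex is low-spin.
That gives t2g^5 e_g^0.
Orbital CFSE = -2.0Δₒ = -2.0 × 318 = -636 kJ/mol.
Excess pairs vs high-spin: 2 − 0 = 2; pairing cost = +552 kJ/mol.
Net CFSE = -636 + 552 = -84 kJ/mol.

-84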